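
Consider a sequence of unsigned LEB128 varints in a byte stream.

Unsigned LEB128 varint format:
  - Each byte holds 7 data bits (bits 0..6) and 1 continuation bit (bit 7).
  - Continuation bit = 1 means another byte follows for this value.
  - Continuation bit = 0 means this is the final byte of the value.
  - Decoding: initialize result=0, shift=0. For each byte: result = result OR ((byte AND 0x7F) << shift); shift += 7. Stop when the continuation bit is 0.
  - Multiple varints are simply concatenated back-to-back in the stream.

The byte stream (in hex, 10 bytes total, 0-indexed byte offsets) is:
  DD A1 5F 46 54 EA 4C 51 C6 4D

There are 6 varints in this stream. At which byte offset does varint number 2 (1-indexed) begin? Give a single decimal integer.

Answer: 3

Derivation:
  byte[0]=0xDD cont=1 payload=0x5D=93: acc |= 93<<0 -> acc=93 shift=7
  byte[1]=0xA1 cont=1 payload=0x21=33: acc |= 33<<7 -> acc=4317 shift=14
  byte[2]=0x5F cont=0 payload=0x5F=95: acc |= 95<<14 -> acc=1560797 shift=21 [end]
Varint 1: bytes[0:3] = DD A1 5F -> value 1560797 (3 byte(s))
  byte[3]=0x46 cont=0 payload=0x46=70: acc |= 70<<0 -> acc=70 shift=7 [end]
Varint 2: bytes[3:4] = 46 -> value 70 (1 byte(s))
  byte[4]=0x54 cont=0 payload=0x54=84: acc |= 84<<0 -> acc=84 shift=7 [end]
Varint 3: bytes[4:5] = 54 -> value 84 (1 byte(s))
  byte[5]=0xEA cont=1 payload=0x6A=106: acc |= 106<<0 -> acc=106 shift=7
  byte[6]=0x4C cont=0 payload=0x4C=76: acc |= 76<<7 -> acc=9834 shift=14 [end]
Varint 4: bytes[5:7] = EA 4C -> value 9834 (2 byte(s))
  byte[7]=0x51 cont=0 payload=0x51=81: acc |= 81<<0 -> acc=81 shift=7 [end]
Varint 5: bytes[7:8] = 51 -> value 81 (1 byte(s))
  byte[8]=0xC6 cont=1 payload=0x46=70: acc |= 70<<0 -> acc=70 shift=7
  byte[9]=0x4D cont=0 payload=0x4D=77: acc |= 77<<7 -> acc=9926 shift=14 [end]
Varint 6: bytes[8:10] = C6 4D -> value 9926 (2 byte(s))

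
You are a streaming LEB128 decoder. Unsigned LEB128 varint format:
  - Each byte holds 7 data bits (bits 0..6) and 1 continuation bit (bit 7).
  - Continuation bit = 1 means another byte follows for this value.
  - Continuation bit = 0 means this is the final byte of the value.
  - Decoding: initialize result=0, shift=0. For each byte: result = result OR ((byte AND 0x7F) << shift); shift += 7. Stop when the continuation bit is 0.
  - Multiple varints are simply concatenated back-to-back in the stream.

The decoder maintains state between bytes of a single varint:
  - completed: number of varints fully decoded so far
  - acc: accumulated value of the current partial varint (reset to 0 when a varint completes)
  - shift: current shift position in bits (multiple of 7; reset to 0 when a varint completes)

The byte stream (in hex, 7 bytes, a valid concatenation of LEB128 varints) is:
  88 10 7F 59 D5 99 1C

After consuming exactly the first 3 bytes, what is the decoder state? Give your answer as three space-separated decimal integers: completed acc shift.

Answer: 2 0 0

Derivation:
byte[0]=0x88 cont=1 payload=0x08: acc |= 8<<0 -> completed=0 acc=8 shift=7
byte[1]=0x10 cont=0 payload=0x10: varint #1 complete (value=2056); reset -> completed=1 acc=0 shift=0
byte[2]=0x7F cont=0 payload=0x7F: varint #2 complete (value=127); reset -> completed=2 acc=0 shift=0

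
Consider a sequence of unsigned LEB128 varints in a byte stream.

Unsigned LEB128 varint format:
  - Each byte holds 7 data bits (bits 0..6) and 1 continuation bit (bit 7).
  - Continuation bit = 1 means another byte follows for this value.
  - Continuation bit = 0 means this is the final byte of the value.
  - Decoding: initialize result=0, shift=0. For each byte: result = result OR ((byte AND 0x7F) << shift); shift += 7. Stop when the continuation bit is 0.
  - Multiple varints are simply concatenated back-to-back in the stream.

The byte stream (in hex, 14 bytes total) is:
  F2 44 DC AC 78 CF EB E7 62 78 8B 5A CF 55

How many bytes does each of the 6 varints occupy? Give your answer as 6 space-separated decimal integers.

  byte[0]=0xF2 cont=1 payload=0x72=114: acc |= 114<<0 -> acc=114 shift=7
  byte[1]=0x44 cont=0 payload=0x44=68: acc |= 68<<7 -> acc=8818 shift=14 [end]
Varint 1: bytes[0:2] = F2 44 -> value 8818 (2 byte(s))
  byte[2]=0xDC cont=1 payload=0x5C=92: acc |= 92<<0 -> acc=92 shift=7
  byte[3]=0xAC cont=1 payload=0x2C=44: acc |= 44<<7 -> acc=5724 shift=14
  byte[4]=0x78 cont=0 payload=0x78=120: acc |= 120<<14 -> acc=1971804 shift=21 [end]
Varint 2: bytes[2:5] = DC AC 78 -> value 1971804 (3 byte(s))
  byte[5]=0xCF cont=1 payload=0x4F=79: acc |= 79<<0 -> acc=79 shift=7
  byte[6]=0xEB cont=1 payload=0x6B=107: acc |= 107<<7 -> acc=13775 shift=14
  byte[7]=0xE7 cont=1 payload=0x67=103: acc |= 103<<14 -> acc=1701327 shift=21
  byte[8]=0x62 cont=0 payload=0x62=98: acc |= 98<<21 -> acc=207222223 shift=28 [end]
Varint 3: bytes[5:9] = CF EB E7 62 -> value 207222223 (4 byte(s))
  byte[9]=0x78 cont=0 payload=0x78=120: acc |= 120<<0 -> acc=120 shift=7 [end]
Varint 4: bytes[9:10] = 78 -> value 120 (1 byte(s))
  byte[10]=0x8B cont=1 payload=0x0B=11: acc |= 11<<0 -> acc=11 shift=7
  byte[11]=0x5A cont=0 payload=0x5A=90: acc |= 90<<7 -> acc=11531 shift=14 [end]
Varint 5: bytes[10:12] = 8B 5A -> value 11531 (2 byte(s))
  byte[12]=0xCF cont=1 payload=0x4F=79: acc |= 79<<0 -> acc=79 shift=7
  byte[13]=0x55 cont=0 payload=0x55=85: acc |= 85<<7 -> acc=10959 shift=14 [end]
Varint 6: bytes[12:14] = CF 55 -> value 10959 (2 byte(s))

Answer: 2 3 4 1 2 2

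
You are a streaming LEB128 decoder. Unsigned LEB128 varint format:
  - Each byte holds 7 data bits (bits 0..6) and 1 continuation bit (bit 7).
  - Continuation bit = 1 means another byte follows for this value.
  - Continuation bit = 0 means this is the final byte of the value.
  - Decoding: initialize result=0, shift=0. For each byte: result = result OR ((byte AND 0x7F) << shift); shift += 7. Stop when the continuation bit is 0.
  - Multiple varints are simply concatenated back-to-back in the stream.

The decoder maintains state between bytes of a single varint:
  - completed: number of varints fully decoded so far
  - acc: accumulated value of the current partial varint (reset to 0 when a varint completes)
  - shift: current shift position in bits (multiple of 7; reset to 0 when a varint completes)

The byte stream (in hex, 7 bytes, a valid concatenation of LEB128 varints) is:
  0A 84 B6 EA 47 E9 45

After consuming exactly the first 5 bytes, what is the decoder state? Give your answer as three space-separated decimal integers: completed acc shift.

Answer: 2 0 0

Derivation:
byte[0]=0x0A cont=0 payload=0x0A: varint #1 complete (value=10); reset -> completed=1 acc=0 shift=0
byte[1]=0x84 cont=1 payload=0x04: acc |= 4<<0 -> completed=1 acc=4 shift=7
byte[2]=0xB6 cont=1 payload=0x36: acc |= 54<<7 -> completed=1 acc=6916 shift=14
byte[3]=0xEA cont=1 payload=0x6A: acc |= 106<<14 -> completed=1 acc=1743620 shift=21
byte[4]=0x47 cont=0 payload=0x47: varint #2 complete (value=150641412); reset -> completed=2 acc=0 shift=0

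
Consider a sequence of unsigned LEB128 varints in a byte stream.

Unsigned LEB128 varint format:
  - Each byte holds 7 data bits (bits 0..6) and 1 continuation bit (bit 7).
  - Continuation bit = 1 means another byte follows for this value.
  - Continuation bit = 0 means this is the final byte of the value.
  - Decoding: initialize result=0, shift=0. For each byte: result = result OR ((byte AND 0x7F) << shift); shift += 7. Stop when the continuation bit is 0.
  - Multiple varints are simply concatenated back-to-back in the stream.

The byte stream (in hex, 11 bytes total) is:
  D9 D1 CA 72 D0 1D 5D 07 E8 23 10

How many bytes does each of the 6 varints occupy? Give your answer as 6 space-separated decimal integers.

Answer: 4 2 1 1 2 1

Derivation:
  byte[0]=0xD9 cont=1 payload=0x59=89: acc |= 89<<0 -> acc=89 shift=7
  byte[1]=0xD1 cont=1 payload=0x51=81: acc |= 81<<7 -> acc=10457 shift=14
  byte[2]=0xCA cont=1 payload=0x4A=74: acc |= 74<<14 -> acc=1222873 shift=21
  byte[3]=0x72 cont=0 payload=0x72=114: acc |= 114<<21 -> acc=240298201 shift=28 [end]
Varint 1: bytes[0:4] = D9 D1 CA 72 -> value 240298201 (4 byte(s))
  byte[4]=0xD0 cont=1 payload=0x50=80: acc |= 80<<0 -> acc=80 shift=7
  byte[5]=0x1D cont=0 payload=0x1D=29: acc |= 29<<7 -> acc=3792 shift=14 [end]
Varint 2: bytes[4:6] = D0 1D -> value 3792 (2 byte(s))
  byte[6]=0x5D cont=0 payload=0x5D=93: acc |= 93<<0 -> acc=93 shift=7 [end]
Varint 3: bytes[6:7] = 5D -> value 93 (1 byte(s))
  byte[7]=0x07 cont=0 payload=0x07=7: acc |= 7<<0 -> acc=7 shift=7 [end]
Varint 4: bytes[7:8] = 07 -> value 7 (1 byte(s))
  byte[8]=0xE8 cont=1 payload=0x68=104: acc |= 104<<0 -> acc=104 shift=7
  byte[9]=0x23 cont=0 payload=0x23=35: acc |= 35<<7 -> acc=4584 shift=14 [end]
Varint 5: bytes[8:10] = E8 23 -> value 4584 (2 byte(s))
  byte[10]=0x10 cont=0 payload=0x10=16: acc |= 16<<0 -> acc=16 shift=7 [end]
Varint 6: bytes[10:11] = 10 -> value 16 (1 byte(s))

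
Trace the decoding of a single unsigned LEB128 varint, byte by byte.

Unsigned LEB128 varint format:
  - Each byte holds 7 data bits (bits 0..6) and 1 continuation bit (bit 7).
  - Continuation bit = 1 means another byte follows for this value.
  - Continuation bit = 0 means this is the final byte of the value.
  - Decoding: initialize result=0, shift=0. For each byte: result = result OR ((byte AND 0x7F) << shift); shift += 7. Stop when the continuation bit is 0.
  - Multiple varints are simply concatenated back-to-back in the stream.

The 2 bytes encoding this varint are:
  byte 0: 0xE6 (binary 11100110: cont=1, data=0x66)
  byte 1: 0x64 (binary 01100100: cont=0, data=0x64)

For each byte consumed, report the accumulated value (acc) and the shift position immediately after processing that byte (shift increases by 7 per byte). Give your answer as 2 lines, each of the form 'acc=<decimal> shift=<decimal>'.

Answer: acc=102 shift=7
acc=12902 shift=14

Derivation:
byte 0=0xE6: payload=0x66=102, contrib = 102<<0 = 102; acc -> 102, shift -> 7
byte 1=0x64: payload=0x64=100, contrib = 100<<7 = 12800; acc -> 12902, shift -> 14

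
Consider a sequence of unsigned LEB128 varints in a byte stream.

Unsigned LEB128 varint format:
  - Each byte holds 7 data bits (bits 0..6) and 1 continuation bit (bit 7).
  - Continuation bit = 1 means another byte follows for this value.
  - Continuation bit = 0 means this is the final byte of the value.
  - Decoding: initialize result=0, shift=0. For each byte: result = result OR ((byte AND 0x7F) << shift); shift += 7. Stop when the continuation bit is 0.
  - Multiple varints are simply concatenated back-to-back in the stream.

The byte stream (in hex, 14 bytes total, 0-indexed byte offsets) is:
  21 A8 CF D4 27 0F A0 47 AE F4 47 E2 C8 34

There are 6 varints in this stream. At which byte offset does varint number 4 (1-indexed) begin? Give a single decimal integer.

  byte[0]=0x21 cont=0 payload=0x21=33: acc |= 33<<0 -> acc=33 shift=7 [end]
Varint 1: bytes[0:1] = 21 -> value 33 (1 byte(s))
  byte[1]=0xA8 cont=1 payload=0x28=40: acc |= 40<<0 -> acc=40 shift=7
  byte[2]=0xCF cont=1 payload=0x4F=79: acc |= 79<<7 -> acc=10152 shift=14
  byte[3]=0xD4 cont=1 payload=0x54=84: acc |= 84<<14 -> acc=1386408 shift=21
  byte[4]=0x27 cont=0 payload=0x27=39: acc |= 39<<21 -> acc=83175336 shift=28 [end]
Varint 2: bytes[1:5] = A8 CF D4 27 -> value 83175336 (4 byte(s))
  byte[5]=0x0F cont=0 payload=0x0F=15: acc |= 15<<0 -> acc=15 shift=7 [end]
Varint 3: bytes[5:6] = 0F -> value 15 (1 byte(s))
  byte[6]=0xA0 cont=1 payload=0x20=32: acc |= 32<<0 -> acc=32 shift=7
  byte[7]=0x47 cont=0 payload=0x47=71: acc |= 71<<7 -> acc=9120 shift=14 [end]
Varint 4: bytes[6:8] = A0 47 -> value 9120 (2 byte(s))
  byte[8]=0xAE cont=1 payload=0x2E=46: acc |= 46<<0 -> acc=46 shift=7
  byte[9]=0xF4 cont=1 payload=0x74=116: acc |= 116<<7 -> acc=14894 shift=14
  byte[10]=0x47 cont=0 payload=0x47=71: acc |= 71<<14 -> acc=1178158 shift=21 [end]
Varint 5: bytes[8:11] = AE F4 47 -> value 1178158 (3 byte(s))
  byte[11]=0xE2 cont=1 payload=0x62=98: acc |= 98<<0 -> acc=98 shift=7
  byte[12]=0xC8 cont=1 payload=0x48=72: acc |= 72<<7 -> acc=9314 shift=14
  byte[13]=0x34 cont=0 payload=0x34=52: acc |= 52<<14 -> acc=861282 shift=21 [end]
Varint 6: bytes[11:14] = E2 C8 34 -> value 861282 (3 byte(s))

Answer: 6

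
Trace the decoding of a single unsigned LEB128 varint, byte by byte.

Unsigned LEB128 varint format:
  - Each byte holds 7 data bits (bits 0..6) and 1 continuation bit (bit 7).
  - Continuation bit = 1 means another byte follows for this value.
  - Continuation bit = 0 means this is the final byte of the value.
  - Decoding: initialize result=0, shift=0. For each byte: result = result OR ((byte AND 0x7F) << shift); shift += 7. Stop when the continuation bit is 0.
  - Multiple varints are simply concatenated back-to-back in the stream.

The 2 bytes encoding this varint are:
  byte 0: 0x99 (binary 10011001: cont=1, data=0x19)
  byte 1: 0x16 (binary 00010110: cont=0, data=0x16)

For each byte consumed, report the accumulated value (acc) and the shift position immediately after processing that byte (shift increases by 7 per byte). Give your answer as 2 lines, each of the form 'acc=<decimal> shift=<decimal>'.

Answer: acc=25 shift=7
acc=2841 shift=14

Derivation:
byte 0=0x99: payload=0x19=25, contrib = 25<<0 = 25; acc -> 25, shift -> 7
byte 1=0x16: payload=0x16=22, contrib = 22<<7 = 2816; acc -> 2841, shift -> 14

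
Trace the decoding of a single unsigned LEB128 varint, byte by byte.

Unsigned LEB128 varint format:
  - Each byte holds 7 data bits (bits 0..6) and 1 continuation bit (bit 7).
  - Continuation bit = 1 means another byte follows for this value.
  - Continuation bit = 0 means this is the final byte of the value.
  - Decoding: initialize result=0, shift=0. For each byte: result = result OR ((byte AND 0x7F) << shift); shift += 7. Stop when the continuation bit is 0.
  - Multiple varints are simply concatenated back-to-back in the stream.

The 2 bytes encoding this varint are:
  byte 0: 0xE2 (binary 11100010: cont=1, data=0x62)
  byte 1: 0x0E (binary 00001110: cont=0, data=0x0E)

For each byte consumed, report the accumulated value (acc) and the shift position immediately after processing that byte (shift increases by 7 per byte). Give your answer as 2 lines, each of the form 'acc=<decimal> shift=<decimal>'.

byte 0=0xE2: payload=0x62=98, contrib = 98<<0 = 98; acc -> 98, shift -> 7
byte 1=0x0E: payload=0x0E=14, contrib = 14<<7 = 1792; acc -> 1890, shift -> 14

Answer: acc=98 shift=7
acc=1890 shift=14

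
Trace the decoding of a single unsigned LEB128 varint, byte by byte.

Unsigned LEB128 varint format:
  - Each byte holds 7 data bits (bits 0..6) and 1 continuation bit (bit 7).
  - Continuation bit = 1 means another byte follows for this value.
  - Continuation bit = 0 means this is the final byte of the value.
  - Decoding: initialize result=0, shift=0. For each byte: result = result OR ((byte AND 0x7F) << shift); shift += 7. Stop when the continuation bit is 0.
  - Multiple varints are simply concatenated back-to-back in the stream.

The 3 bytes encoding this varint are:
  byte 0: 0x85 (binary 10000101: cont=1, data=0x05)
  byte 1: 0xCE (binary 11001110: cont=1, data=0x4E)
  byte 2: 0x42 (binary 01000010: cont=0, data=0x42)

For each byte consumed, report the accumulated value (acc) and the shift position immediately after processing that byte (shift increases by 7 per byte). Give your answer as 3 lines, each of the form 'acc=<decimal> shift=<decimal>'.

Answer: acc=5 shift=7
acc=9989 shift=14
acc=1091333 shift=21

Derivation:
byte 0=0x85: payload=0x05=5, contrib = 5<<0 = 5; acc -> 5, shift -> 7
byte 1=0xCE: payload=0x4E=78, contrib = 78<<7 = 9984; acc -> 9989, shift -> 14
byte 2=0x42: payload=0x42=66, contrib = 66<<14 = 1081344; acc -> 1091333, shift -> 21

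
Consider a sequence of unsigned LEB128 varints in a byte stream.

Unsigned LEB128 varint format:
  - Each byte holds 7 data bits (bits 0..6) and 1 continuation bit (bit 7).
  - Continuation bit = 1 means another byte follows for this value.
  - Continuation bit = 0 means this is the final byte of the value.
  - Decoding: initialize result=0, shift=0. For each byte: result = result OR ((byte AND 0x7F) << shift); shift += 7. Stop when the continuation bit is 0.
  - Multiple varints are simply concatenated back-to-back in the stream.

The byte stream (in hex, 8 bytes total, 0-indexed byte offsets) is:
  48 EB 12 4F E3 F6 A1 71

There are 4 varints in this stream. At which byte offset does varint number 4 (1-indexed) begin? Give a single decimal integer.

  byte[0]=0x48 cont=0 payload=0x48=72: acc |= 72<<0 -> acc=72 shift=7 [end]
Varint 1: bytes[0:1] = 48 -> value 72 (1 byte(s))
  byte[1]=0xEB cont=1 payload=0x6B=107: acc |= 107<<0 -> acc=107 shift=7
  byte[2]=0x12 cont=0 payload=0x12=18: acc |= 18<<7 -> acc=2411 shift=14 [end]
Varint 2: bytes[1:3] = EB 12 -> value 2411 (2 byte(s))
  byte[3]=0x4F cont=0 payload=0x4F=79: acc |= 79<<0 -> acc=79 shift=7 [end]
Varint 3: bytes[3:4] = 4F -> value 79 (1 byte(s))
  byte[4]=0xE3 cont=1 payload=0x63=99: acc |= 99<<0 -> acc=99 shift=7
  byte[5]=0xF6 cont=1 payload=0x76=118: acc |= 118<<7 -> acc=15203 shift=14
  byte[6]=0xA1 cont=1 payload=0x21=33: acc |= 33<<14 -> acc=555875 shift=21
  byte[7]=0x71 cont=0 payload=0x71=113: acc |= 113<<21 -> acc=237534051 shift=28 [end]
Varint 4: bytes[4:8] = E3 F6 A1 71 -> value 237534051 (4 byte(s))

Answer: 4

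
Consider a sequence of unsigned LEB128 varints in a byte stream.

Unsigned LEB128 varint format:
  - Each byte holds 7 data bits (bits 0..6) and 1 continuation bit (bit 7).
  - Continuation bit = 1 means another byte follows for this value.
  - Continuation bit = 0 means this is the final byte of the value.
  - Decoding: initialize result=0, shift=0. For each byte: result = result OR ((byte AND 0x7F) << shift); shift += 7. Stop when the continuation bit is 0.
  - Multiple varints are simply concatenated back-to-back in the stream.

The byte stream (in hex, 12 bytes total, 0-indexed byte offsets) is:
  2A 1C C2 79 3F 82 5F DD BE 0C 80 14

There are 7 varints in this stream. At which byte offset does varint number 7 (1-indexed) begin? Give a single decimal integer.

  byte[0]=0x2A cont=0 payload=0x2A=42: acc |= 42<<0 -> acc=42 shift=7 [end]
Varint 1: bytes[0:1] = 2A -> value 42 (1 byte(s))
  byte[1]=0x1C cont=0 payload=0x1C=28: acc |= 28<<0 -> acc=28 shift=7 [end]
Varint 2: bytes[1:2] = 1C -> value 28 (1 byte(s))
  byte[2]=0xC2 cont=1 payload=0x42=66: acc |= 66<<0 -> acc=66 shift=7
  byte[3]=0x79 cont=0 payload=0x79=121: acc |= 121<<7 -> acc=15554 shift=14 [end]
Varint 3: bytes[2:4] = C2 79 -> value 15554 (2 byte(s))
  byte[4]=0x3F cont=0 payload=0x3F=63: acc |= 63<<0 -> acc=63 shift=7 [end]
Varint 4: bytes[4:5] = 3F -> value 63 (1 byte(s))
  byte[5]=0x82 cont=1 payload=0x02=2: acc |= 2<<0 -> acc=2 shift=7
  byte[6]=0x5F cont=0 payload=0x5F=95: acc |= 95<<7 -> acc=12162 shift=14 [end]
Varint 5: bytes[5:7] = 82 5F -> value 12162 (2 byte(s))
  byte[7]=0xDD cont=1 payload=0x5D=93: acc |= 93<<0 -> acc=93 shift=7
  byte[8]=0xBE cont=1 payload=0x3E=62: acc |= 62<<7 -> acc=8029 shift=14
  byte[9]=0x0C cont=0 payload=0x0C=12: acc |= 12<<14 -> acc=204637 shift=21 [end]
Varint 6: bytes[7:10] = DD BE 0C -> value 204637 (3 byte(s))
  byte[10]=0x80 cont=1 payload=0x00=0: acc |= 0<<0 -> acc=0 shift=7
  byte[11]=0x14 cont=0 payload=0x14=20: acc |= 20<<7 -> acc=2560 shift=14 [end]
Varint 7: bytes[10:12] = 80 14 -> value 2560 (2 byte(s))

Answer: 10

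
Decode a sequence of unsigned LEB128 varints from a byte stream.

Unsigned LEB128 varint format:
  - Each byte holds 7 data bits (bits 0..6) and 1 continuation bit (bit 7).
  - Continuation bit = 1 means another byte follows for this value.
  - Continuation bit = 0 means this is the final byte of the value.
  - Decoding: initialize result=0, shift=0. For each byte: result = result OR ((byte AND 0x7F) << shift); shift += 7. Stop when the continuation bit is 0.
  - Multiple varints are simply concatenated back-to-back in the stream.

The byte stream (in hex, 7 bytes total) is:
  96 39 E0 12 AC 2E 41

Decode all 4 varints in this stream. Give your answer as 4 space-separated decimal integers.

  byte[0]=0x96 cont=1 payload=0x16=22: acc |= 22<<0 -> acc=22 shift=7
  byte[1]=0x39 cont=0 payload=0x39=57: acc |= 57<<7 -> acc=7318 shift=14 [end]
Varint 1: bytes[0:2] = 96 39 -> value 7318 (2 byte(s))
  byte[2]=0xE0 cont=1 payload=0x60=96: acc |= 96<<0 -> acc=96 shift=7
  byte[3]=0x12 cont=0 payload=0x12=18: acc |= 18<<7 -> acc=2400 shift=14 [end]
Varint 2: bytes[2:4] = E0 12 -> value 2400 (2 byte(s))
  byte[4]=0xAC cont=1 payload=0x2C=44: acc |= 44<<0 -> acc=44 shift=7
  byte[5]=0x2E cont=0 payload=0x2E=46: acc |= 46<<7 -> acc=5932 shift=14 [end]
Varint 3: bytes[4:6] = AC 2E -> value 5932 (2 byte(s))
  byte[6]=0x41 cont=0 payload=0x41=65: acc |= 65<<0 -> acc=65 shift=7 [end]
Varint 4: bytes[6:7] = 41 -> value 65 (1 byte(s))

Answer: 7318 2400 5932 65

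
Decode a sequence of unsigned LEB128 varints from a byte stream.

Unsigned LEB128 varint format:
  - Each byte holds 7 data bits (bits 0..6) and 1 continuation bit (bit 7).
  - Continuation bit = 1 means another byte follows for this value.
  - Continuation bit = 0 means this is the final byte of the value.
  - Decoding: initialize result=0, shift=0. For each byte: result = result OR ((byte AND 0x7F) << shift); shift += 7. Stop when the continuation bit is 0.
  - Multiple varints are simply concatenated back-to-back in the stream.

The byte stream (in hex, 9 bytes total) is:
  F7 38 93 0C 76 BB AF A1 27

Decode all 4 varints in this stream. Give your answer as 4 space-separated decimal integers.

  byte[0]=0xF7 cont=1 payload=0x77=119: acc |= 119<<0 -> acc=119 shift=7
  byte[1]=0x38 cont=0 payload=0x38=56: acc |= 56<<7 -> acc=7287 shift=14 [end]
Varint 1: bytes[0:2] = F7 38 -> value 7287 (2 byte(s))
  byte[2]=0x93 cont=1 payload=0x13=19: acc |= 19<<0 -> acc=19 shift=7
  byte[3]=0x0C cont=0 payload=0x0C=12: acc |= 12<<7 -> acc=1555 shift=14 [end]
Varint 2: bytes[2:4] = 93 0C -> value 1555 (2 byte(s))
  byte[4]=0x76 cont=0 payload=0x76=118: acc |= 118<<0 -> acc=118 shift=7 [end]
Varint 3: bytes[4:5] = 76 -> value 118 (1 byte(s))
  byte[5]=0xBB cont=1 payload=0x3B=59: acc |= 59<<0 -> acc=59 shift=7
  byte[6]=0xAF cont=1 payload=0x2F=47: acc |= 47<<7 -> acc=6075 shift=14
  byte[7]=0xA1 cont=1 payload=0x21=33: acc |= 33<<14 -> acc=546747 shift=21
  byte[8]=0x27 cont=0 payload=0x27=39: acc |= 39<<21 -> acc=82335675 shift=28 [end]
Varint 4: bytes[5:9] = BB AF A1 27 -> value 82335675 (4 byte(s))

Answer: 7287 1555 118 82335675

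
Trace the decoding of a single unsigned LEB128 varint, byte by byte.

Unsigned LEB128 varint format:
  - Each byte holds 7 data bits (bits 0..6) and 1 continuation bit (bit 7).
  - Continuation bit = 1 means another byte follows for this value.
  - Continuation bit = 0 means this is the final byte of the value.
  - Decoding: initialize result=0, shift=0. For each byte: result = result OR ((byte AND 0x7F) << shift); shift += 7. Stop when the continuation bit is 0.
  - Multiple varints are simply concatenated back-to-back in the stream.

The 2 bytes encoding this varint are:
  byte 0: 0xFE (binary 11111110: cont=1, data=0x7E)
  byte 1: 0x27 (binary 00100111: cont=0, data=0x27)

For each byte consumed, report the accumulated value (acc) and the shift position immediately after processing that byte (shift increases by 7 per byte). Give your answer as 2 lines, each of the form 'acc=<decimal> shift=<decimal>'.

byte 0=0xFE: payload=0x7E=126, contrib = 126<<0 = 126; acc -> 126, shift -> 7
byte 1=0x27: payload=0x27=39, contrib = 39<<7 = 4992; acc -> 5118, shift -> 14

Answer: acc=126 shift=7
acc=5118 shift=14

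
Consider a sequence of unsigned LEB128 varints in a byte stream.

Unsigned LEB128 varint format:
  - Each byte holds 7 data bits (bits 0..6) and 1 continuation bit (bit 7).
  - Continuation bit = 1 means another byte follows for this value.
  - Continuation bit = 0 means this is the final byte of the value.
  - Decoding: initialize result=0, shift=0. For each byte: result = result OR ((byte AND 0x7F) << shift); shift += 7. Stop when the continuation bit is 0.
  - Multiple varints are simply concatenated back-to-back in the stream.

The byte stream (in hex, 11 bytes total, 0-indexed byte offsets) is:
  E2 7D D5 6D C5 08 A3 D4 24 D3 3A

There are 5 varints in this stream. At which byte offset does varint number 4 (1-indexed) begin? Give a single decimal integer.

  byte[0]=0xE2 cont=1 payload=0x62=98: acc |= 98<<0 -> acc=98 shift=7
  byte[1]=0x7D cont=0 payload=0x7D=125: acc |= 125<<7 -> acc=16098 shift=14 [end]
Varint 1: bytes[0:2] = E2 7D -> value 16098 (2 byte(s))
  byte[2]=0xD5 cont=1 payload=0x55=85: acc |= 85<<0 -> acc=85 shift=7
  byte[3]=0x6D cont=0 payload=0x6D=109: acc |= 109<<7 -> acc=14037 shift=14 [end]
Varint 2: bytes[2:4] = D5 6D -> value 14037 (2 byte(s))
  byte[4]=0xC5 cont=1 payload=0x45=69: acc |= 69<<0 -> acc=69 shift=7
  byte[5]=0x08 cont=0 payload=0x08=8: acc |= 8<<7 -> acc=1093 shift=14 [end]
Varint 3: bytes[4:6] = C5 08 -> value 1093 (2 byte(s))
  byte[6]=0xA3 cont=1 payload=0x23=35: acc |= 35<<0 -> acc=35 shift=7
  byte[7]=0xD4 cont=1 payload=0x54=84: acc |= 84<<7 -> acc=10787 shift=14
  byte[8]=0x24 cont=0 payload=0x24=36: acc |= 36<<14 -> acc=600611 shift=21 [end]
Varint 4: bytes[6:9] = A3 D4 24 -> value 600611 (3 byte(s))
  byte[9]=0xD3 cont=1 payload=0x53=83: acc |= 83<<0 -> acc=83 shift=7
  byte[10]=0x3A cont=0 payload=0x3A=58: acc |= 58<<7 -> acc=7507 shift=14 [end]
Varint 5: bytes[9:11] = D3 3A -> value 7507 (2 byte(s))

Answer: 6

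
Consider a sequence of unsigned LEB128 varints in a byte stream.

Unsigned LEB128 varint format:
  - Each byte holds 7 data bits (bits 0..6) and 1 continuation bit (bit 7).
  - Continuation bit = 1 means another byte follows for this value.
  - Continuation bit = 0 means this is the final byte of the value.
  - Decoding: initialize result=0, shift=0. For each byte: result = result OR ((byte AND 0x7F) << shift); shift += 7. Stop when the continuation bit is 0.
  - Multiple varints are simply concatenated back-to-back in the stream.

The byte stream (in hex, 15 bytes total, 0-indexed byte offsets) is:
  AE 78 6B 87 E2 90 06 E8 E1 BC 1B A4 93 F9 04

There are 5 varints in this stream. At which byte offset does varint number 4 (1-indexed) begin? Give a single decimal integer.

  byte[0]=0xAE cont=1 payload=0x2E=46: acc |= 46<<0 -> acc=46 shift=7
  byte[1]=0x78 cont=0 payload=0x78=120: acc |= 120<<7 -> acc=15406 shift=14 [end]
Varint 1: bytes[0:2] = AE 78 -> value 15406 (2 byte(s))
  byte[2]=0x6B cont=0 payload=0x6B=107: acc |= 107<<0 -> acc=107 shift=7 [end]
Varint 2: bytes[2:3] = 6B -> value 107 (1 byte(s))
  byte[3]=0x87 cont=1 payload=0x07=7: acc |= 7<<0 -> acc=7 shift=7
  byte[4]=0xE2 cont=1 payload=0x62=98: acc |= 98<<7 -> acc=12551 shift=14
  byte[5]=0x90 cont=1 payload=0x10=16: acc |= 16<<14 -> acc=274695 shift=21
  byte[6]=0x06 cont=0 payload=0x06=6: acc |= 6<<21 -> acc=12857607 shift=28 [end]
Varint 3: bytes[3:7] = 87 E2 90 06 -> value 12857607 (4 byte(s))
  byte[7]=0xE8 cont=1 payload=0x68=104: acc |= 104<<0 -> acc=104 shift=7
  byte[8]=0xE1 cont=1 payload=0x61=97: acc |= 97<<7 -> acc=12520 shift=14
  byte[9]=0xBC cont=1 payload=0x3C=60: acc |= 60<<14 -> acc=995560 shift=21
  byte[10]=0x1B cont=0 payload=0x1B=27: acc |= 27<<21 -> acc=57618664 shift=28 [end]
Varint 4: bytes[7:11] = E8 E1 BC 1B -> value 57618664 (4 byte(s))
  byte[11]=0xA4 cont=1 payload=0x24=36: acc |= 36<<0 -> acc=36 shift=7
  byte[12]=0x93 cont=1 payload=0x13=19: acc |= 19<<7 -> acc=2468 shift=14
  byte[13]=0xF9 cont=1 payload=0x79=121: acc |= 121<<14 -> acc=1984932 shift=21
  byte[14]=0x04 cont=0 payload=0x04=4: acc |= 4<<21 -> acc=10373540 shift=28 [end]
Varint 5: bytes[11:15] = A4 93 F9 04 -> value 10373540 (4 byte(s))

Answer: 7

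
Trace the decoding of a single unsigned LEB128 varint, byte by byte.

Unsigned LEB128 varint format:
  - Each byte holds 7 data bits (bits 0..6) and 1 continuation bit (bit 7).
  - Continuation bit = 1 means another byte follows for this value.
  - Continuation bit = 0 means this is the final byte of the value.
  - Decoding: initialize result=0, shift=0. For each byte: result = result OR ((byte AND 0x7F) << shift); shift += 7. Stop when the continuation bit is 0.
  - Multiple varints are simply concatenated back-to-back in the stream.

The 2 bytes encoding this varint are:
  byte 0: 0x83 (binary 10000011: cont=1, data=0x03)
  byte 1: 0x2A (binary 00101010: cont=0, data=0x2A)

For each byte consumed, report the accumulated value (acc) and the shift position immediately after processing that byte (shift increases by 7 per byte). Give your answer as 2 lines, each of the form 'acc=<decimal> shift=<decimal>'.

Answer: acc=3 shift=7
acc=5379 shift=14

Derivation:
byte 0=0x83: payload=0x03=3, contrib = 3<<0 = 3; acc -> 3, shift -> 7
byte 1=0x2A: payload=0x2A=42, contrib = 42<<7 = 5376; acc -> 5379, shift -> 14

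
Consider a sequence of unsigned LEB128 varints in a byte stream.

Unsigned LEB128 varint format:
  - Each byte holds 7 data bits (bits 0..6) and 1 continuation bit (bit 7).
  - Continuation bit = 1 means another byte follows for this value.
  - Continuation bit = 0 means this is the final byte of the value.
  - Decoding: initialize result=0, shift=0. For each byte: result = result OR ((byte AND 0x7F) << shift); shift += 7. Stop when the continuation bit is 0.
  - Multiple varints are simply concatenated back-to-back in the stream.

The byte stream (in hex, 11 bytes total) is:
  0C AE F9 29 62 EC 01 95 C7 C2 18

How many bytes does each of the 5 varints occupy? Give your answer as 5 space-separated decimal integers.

Answer: 1 3 1 2 4

Derivation:
  byte[0]=0x0C cont=0 payload=0x0C=12: acc |= 12<<0 -> acc=12 shift=7 [end]
Varint 1: bytes[0:1] = 0C -> value 12 (1 byte(s))
  byte[1]=0xAE cont=1 payload=0x2E=46: acc |= 46<<0 -> acc=46 shift=7
  byte[2]=0xF9 cont=1 payload=0x79=121: acc |= 121<<7 -> acc=15534 shift=14
  byte[3]=0x29 cont=0 payload=0x29=41: acc |= 41<<14 -> acc=687278 shift=21 [end]
Varint 2: bytes[1:4] = AE F9 29 -> value 687278 (3 byte(s))
  byte[4]=0x62 cont=0 payload=0x62=98: acc |= 98<<0 -> acc=98 shift=7 [end]
Varint 3: bytes[4:5] = 62 -> value 98 (1 byte(s))
  byte[5]=0xEC cont=1 payload=0x6C=108: acc |= 108<<0 -> acc=108 shift=7
  byte[6]=0x01 cont=0 payload=0x01=1: acc |= 1<<7 -> acc=236 shift=14 [end]
Varint 4: bytes[5:7] = EC 01 -> value 236 (2 byte(s))
  byte[7]=0x95 cont=1 payload=0x15=21: acc |= 21<<0 -> acc=21 shift=7
  byte[8]=0xC7 cont=1 payload=0x47=71: acc |= 71<<7 -> acc=9109 shift=14
  byte[9]=0xC2 cont=1 payload=0x42=66: acc |= 66<<14 -> acc=1090453 shift=21
  byte[10]=0x18 cont=0 payload=0x18=24: acc |= 24<<21 -> acc=51422101 shift=28 [end]
Varint 5: bytes[7:11] = 95 C7 C2 18 -> value 51422101 (4 byte(s))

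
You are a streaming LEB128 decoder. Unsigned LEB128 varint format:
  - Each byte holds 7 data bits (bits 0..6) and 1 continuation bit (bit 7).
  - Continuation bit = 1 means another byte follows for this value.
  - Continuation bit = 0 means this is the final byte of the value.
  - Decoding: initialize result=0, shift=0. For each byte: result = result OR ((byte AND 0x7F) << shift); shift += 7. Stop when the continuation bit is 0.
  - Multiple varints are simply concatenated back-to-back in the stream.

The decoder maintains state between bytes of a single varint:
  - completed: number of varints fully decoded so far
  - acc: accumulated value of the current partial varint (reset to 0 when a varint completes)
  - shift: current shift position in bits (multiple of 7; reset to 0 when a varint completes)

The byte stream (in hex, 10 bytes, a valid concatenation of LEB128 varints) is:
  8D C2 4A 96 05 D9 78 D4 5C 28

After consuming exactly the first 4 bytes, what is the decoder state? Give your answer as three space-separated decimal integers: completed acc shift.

byte[0]=0x8D cont=1 payload=0x0D: acc |= 13<<0 -> completed=0 acc=13 shift=7
byte[1]=0xC2 cont=1 payload=0x42: acc |= 66<<7 -> completed=0 acc=8461 shift=14
byte[2]=0x4A cont=0 payload=0x4A: varint #1 complete (value=1220877); reset -> completed=1 acc=0 shift=0
byte[3]=0x96 cont=1 payload=0x16: acc |= 22<<0 -> completed=1 acc=22 shift=7

Answer: 1 22 7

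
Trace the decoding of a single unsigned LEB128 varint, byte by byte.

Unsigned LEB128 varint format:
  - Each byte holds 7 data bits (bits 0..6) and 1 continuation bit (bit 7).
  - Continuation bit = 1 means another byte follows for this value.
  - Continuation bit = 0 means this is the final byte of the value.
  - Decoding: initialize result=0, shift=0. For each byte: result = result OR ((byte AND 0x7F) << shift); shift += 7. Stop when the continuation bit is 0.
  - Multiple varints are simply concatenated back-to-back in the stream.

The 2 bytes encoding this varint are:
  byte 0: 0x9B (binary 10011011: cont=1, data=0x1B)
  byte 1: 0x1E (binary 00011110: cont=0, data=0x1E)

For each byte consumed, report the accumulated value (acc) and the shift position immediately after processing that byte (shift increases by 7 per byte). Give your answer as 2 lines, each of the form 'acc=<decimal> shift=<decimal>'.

Answer: acc=27 shift=7
acc=3867 shift=14

Derivation:
byte 0=0x9B: payload=0x1B=27, contrib = 27<<0 = 27; acc -> 27, shift -> 7
byte 1=0x1E: payload=0x1E=30, contrib = 30<<7 = 3840; acc -> 3867, shift -> 14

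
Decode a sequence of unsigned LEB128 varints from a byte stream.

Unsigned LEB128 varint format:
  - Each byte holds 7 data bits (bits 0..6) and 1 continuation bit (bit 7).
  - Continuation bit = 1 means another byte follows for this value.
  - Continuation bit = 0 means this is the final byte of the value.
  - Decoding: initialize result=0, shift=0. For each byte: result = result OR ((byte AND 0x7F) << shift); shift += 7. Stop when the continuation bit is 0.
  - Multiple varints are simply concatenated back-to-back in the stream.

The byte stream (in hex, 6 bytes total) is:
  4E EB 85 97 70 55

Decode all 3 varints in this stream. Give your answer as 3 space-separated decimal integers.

Answer: 78 235258603 85

Derivation:
  byte[0]=0x4E cont=0 payload=0x4E=78: acc |= 78<<0 -> acc=78 shift=7 [end]
Varint 1: bytes[0:1] = 4E -> value 78 (1 byte(s))
  byte[1]=0xEB cont=1 payload=0x6B=107: acc |= 107<<0 -> acc=107 shift=7
  byte[2]=0x85 cont=1 payload=0x05=5: acc |= 5<<7 -> acc=747 shift=14
  byte[3]=0x97 cont=1 payload=0x17=23: acc |= 23<<14 -> acc=377579 shift=21
  byte[4]=0x70 cont=0 payload=0x70=112: acc |= 112<<21 -> acc=235258603 shift=28 [end]
Varint 2: bytes[1:5] = EB 85 97 70 -> value 235258603 (4 byte(s))
  byte[5]=0x55 cont=0 payload=0x55=85: acc |= 85<<0 -> acc=85 shift=7 [end]
Varint 3: bytes[5:6] = 55 -> value 85 (1 byte(s))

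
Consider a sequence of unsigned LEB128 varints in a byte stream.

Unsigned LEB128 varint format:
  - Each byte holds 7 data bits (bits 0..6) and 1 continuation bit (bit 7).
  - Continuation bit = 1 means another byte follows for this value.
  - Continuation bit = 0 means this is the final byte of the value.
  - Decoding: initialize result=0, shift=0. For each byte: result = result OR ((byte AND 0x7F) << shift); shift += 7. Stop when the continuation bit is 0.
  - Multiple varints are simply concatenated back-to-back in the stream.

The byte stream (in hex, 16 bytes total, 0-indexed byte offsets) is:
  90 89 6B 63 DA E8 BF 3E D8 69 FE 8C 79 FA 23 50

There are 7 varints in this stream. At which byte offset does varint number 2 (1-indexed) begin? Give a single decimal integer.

  byte[0]=0x90 cont=1 payload=0x10=16: acc |= 16<<0 -> acc=16 shift=7
  byte[1]=0x89 cont=1 payload=0x09=9: acc |= 9<<7 -> acc=1168 shift=14
  byte[2]=0x6B cont=0 payload=0x6B=107: acc |= 107<<14 -> acc=1754256 shift=21 [end]
Varint 1: bytes[0:3] = 90 89 6B -> value 1754256 (3 byte(s))
  byte[3]=0x63 cont=0 payload=0x63=99: acc |= 99<<0 -> acc=99 shift=7 [end]
Varint 2: bytes[3:4] = 63 -> value 99 (1 byte(s))
  byte[4]=0xDA cont=1 payload=0x5A=90: acc |= 90<<0 -> acc=90 shift=7
  byte[5]=0xE8 cont=1 payload=0x68=104: acc |= 104<<7 -> acc=13402 shift=14
  byte[6]=0xBF cont=1 payload=0x3F=63: acc |= 63<<14 -> acc=1045594 shift=21
  byte[7]=0x3E cont=0 payload=0x3E=62: acc |= 62<<21 -> acc=131069018 shift=28 [end]
Varint 3: bytes[4:8] = DA E8 BF 3E -> value 131069018 (4 byte(s))
  byte[8]=0xD8 cont=1 payload=0x58=88: acc |= 88<<0 -> acc=88 shift=7
  byte[9]=0x69 cont=0 payload=0x69=105: acc |= 105<<7 -> acc=13528 shift=14 [end]
Varint 4: bytes[8:10] = D8 69 -> value 13528 (2 byte(s))
  byte[10]=0xFE cont=1 payload=0x7E=126: acc |= 126<<0 -> acc=126 shift=7
  byte[11]=0x8C cont=1 payload=0x0C=12: acc |= 12<<7 -> acc=1662 shift=14
  byte[12]=0x79 cont=0 payload=0x79=121: acc |= 121<<14 -> acc=1984126 shift=21 [end]
Varint 5: bytes[10:13] = FE 8C 79 -> value 1984126 (3 byte(s))
  byte[13]=0xFA cont=1 payload=0x7A=122: acc |= 122<<0 -> acc=122 shift=7
  byte[14]=0x23 cont=0 payload=0x23=35: acc |= 35<<7 -> acc=4602 shift=14 [end]
Varint 6: bytes[13:15] = FA 23 -> value 4602 (2 byte(s))
  byte[15]=0x50 cont=0 payload=0x50=80: acc |= 80<<0 -> acc=80 shift=7 [end]
Varint 7: bytes[15:16] = 50 -> value 80 (1 byte(s))

Answer: 3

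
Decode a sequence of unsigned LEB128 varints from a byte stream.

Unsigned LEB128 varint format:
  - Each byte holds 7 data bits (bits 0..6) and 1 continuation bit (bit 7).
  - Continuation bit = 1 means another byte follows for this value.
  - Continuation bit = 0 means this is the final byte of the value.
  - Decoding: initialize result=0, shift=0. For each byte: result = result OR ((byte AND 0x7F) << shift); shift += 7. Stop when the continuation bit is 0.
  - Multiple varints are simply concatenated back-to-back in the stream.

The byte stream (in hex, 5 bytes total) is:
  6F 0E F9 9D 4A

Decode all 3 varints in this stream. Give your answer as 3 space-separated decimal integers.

  byte[0]=0x6F cont=0 payload=0x6F=111: acc |= 111<<0 -> acc=111 shift=7 [end]
Varint 1: bytes[0:1] = 6F -> value 111 (1 byte(s))
  byte[1]=0x0E cont=0 payload=0x0E=14: acc |= 14<<0 -> acc=14 shift=7 [end]
Varint 2: bytes[1:2] = 0E -> value 14 (1 byte(s))
  byte[2]=0xF9 cont=1 payload=0x79=121: acc |= 121<<0 -> acc=121 shift=7
  byte[3]=0x9D cont=1 payload=0x1D=29: acc |= 29<<7 -> acc=3833 shift=14
  byte[4]=0x4A cont=0 payload=0x4A=74: acc |= 74<<14 -> acc=1216249 shift=21 [end]
Varint 3: bytes[2:5] = F9 9D 4A -> value 1216249 (3 byte(s))

Answer: 111 14 1216249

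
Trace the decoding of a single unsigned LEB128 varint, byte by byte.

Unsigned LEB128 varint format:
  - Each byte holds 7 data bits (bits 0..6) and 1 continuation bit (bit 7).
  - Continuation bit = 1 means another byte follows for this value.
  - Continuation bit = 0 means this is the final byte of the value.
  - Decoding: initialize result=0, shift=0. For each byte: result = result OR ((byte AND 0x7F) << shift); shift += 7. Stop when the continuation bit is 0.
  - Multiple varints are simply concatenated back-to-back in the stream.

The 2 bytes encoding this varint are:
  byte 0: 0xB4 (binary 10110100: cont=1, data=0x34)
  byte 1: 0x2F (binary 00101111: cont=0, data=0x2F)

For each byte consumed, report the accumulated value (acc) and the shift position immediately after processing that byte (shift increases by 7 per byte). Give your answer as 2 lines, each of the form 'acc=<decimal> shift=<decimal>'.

Answer: acc=52 shift=7
acc=6068 shift=14

Derivation:
byte 0=0xB4: payload=0x34=52, contrib = 52<<0 = 52; acc -> 52, shift -> 7
byte 1=0x2F: payload=0x2F=47, contrib = 47<<7 = 6016; acc -> 6068, shift -> 14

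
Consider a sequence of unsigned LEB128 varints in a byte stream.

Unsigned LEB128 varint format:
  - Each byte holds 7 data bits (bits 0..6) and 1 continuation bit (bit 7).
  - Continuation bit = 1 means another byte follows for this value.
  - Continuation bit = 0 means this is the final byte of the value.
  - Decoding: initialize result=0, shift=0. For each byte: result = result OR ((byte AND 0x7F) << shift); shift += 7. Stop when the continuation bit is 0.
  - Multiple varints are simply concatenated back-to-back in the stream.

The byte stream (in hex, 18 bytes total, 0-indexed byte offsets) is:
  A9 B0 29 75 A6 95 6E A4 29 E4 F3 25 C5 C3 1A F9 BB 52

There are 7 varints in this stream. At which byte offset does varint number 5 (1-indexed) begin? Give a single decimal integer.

Answer: 9

Derivation:
  byte[0]=0xA9 cont=1 payload=0x29=41: acc |= 41<<0 -> acc=41 shift=7
  byte[1]=0xB0 cont=1 payload=0x30=48: acc |= 48<<7 -> acc=6185 shift=14
  byte[2]=0x29 cont=0 payload=0x29=41: acc |= 41<<14 -> acc=677929 shift=21 [end]
Varint 1: bytes[0:3] = A9 B0 29 -> value 677929 (3 byte(s))
  byte[3]=0x75 cont=0 payload=0x75=117: acc |= 117<<0 -> acc=117 shift=7 [end]
Varint 2: bytes[3:4] = 75 -> value 117 (1 byte(s))
  byte[4]=0xA6 cont=1 payload=0x26=38: acc |= 38<<0 -> acc=38 shift=7
  byte[5]=0x95 cont=1 payload=0x15=21: acc |= 21<<7 -> acc=2726 shift=14
  byte[6]=0x6E cont=0 payload=0x6E=110: acc |= 110<<14 -> acc=1804966 shift=21 [end]
Varint 3: bytes[4:7] = A6 95 6E -> value 1804966 (3 byte(s))
  byte[7]=0xA4 cont=1 payload=0x24=36: acc |= 36<<0 -> acc=36 shift=7
  byte[8]=0x29 cont=0 payload=0x29=41: acc |= 41<<7 -> acc=5284 shift=14 [end]
Varint 4: bytes[7:9] = A4 29 -> value 5284 (2 byte(s))
  byte[9]=0xE4 cont=1 payload=0x64=100: acc |= 100<<0 -> acc=100 shift=7
  byte[10]=0xF3 cont=1 payload=0x73=115: acc |= 115<<7 -> acc=14820 shift=14
  byte[11]=0x25 cont=0 payload=0x25=37: acc |= 37<<14 -> acc=621028 shift=21 [end]
Varint 5: bytes[9:12] = E4 F3 25 -> value 621028 (3 byte(s))
  byte[12]=0xC5 cont=1 payload=0x45=69: acc |= 69<<0 -> acc=69 shift=7
  byte[13]=0xC3 cont=1 payload=0x43=67: acc |= 67<<7 -> acc=8645 shift=14
  byte[14]=0x1A cont=0 payload=0x1A=26: acc |= 26<<14 -> acc=434629 shift=21 [end]
Varint 6: bytes[12:15] = C5 C3 1A -> value 434629 (3 byte(s))
  byte[15]=0xF9 cont=1 payload=0x79=121: acc |= 121<<0 -> acc=121 shift=7
  byte[16]=0xBB cont=1 payload=0x3B=59: acc |= 59<<7 -> acc=7673 shift=14
  byte[17]=0x52 cont=0 payload=0x52=82: acc |= 82<<14 -> acc=1351161 shift=21 [end]
Varint 7: bytes[15:18] = F9 BB 52 -> value 1351161 (3 byte(s))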